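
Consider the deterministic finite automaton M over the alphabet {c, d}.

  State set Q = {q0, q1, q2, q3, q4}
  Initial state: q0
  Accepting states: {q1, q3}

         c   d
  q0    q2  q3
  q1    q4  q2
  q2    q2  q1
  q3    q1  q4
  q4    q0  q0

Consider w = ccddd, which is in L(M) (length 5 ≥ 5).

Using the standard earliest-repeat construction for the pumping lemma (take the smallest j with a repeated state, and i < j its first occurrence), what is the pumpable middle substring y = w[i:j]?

c

Run of M on w = c c d d d:
  step 0: q0  (start)
  step 1: q2  (read c: q0→q2)
  step 2: q2  (read c: q2→q2)   ← first repeat (q2 seen earlier)
  step 3: q1  (read d: q2→q1)
  step 4: q2  (read d: q1→q2)
  step 5: q1  (read d: q2→q1)

So i = 1, j = 2, giving x = w[0:1] = c, y = w[1:2] = c, z = w[2:5] = ddd.
Check: |xy| = 2 ≤ 5 and |y| = 1 ≥ 1. Reading y takes M from q2 back to q2, so every xyⁱz is accepted.
Pumping length from the standard proof: p = 5 (the number of states). The repeated state found above gives |xy| = j ≤ 5 and |y| = j − i ≥ 1.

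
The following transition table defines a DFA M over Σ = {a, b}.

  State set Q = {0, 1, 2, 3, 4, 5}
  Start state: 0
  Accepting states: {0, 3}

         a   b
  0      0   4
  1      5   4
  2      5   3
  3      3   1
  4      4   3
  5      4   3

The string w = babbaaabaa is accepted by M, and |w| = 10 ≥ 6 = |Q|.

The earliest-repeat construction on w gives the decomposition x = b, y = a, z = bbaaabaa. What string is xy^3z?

xy^3z = b·a·a·a·bbaaabaa = baaabbaaabaa.
Reading y = a takes M from 4 back to 4, so after x·y·y·y the machine is still in 4, and z then leads to the accepting state 3. Hence baaabbaaabaa ∈ L(M).

baaabbaaabaa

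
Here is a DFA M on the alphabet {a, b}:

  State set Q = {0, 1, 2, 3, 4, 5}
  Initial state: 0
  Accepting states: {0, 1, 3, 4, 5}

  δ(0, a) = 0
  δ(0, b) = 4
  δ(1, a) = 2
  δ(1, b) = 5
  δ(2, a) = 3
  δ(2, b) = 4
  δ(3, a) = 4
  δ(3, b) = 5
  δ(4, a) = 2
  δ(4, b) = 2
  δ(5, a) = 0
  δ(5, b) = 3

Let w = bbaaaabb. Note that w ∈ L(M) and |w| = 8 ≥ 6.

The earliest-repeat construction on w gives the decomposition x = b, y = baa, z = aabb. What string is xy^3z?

bbaabaabaaaabb

xy^3z = b·baa·baa·baa·aabb = bbaabaabaaaabb.
Reading y = baa takes M from 4 back to 4, so after x·y·y·y the machine is still in 4, and z then leads to the accepting state 3. Hence bbaabaabaaaabb ∈ L(M).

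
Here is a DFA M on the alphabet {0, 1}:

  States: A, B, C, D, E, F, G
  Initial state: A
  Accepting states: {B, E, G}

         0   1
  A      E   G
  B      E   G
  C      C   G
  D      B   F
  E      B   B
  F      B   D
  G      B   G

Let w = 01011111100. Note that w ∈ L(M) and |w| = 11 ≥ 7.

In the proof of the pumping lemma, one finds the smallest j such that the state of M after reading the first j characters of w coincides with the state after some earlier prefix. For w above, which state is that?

E

Run of M on w = 0 1 0 1 1 1 1 1 1 0 0:
  step 0: A  (start)
  step 1: E  (read 0: A→E)
  step 2: B  (read 1: E→B)
  step 3: E  (read 0: B→E)   ← first repeat (E seen earlier)
  step 4: B  (read 1: E→B)
  step 5: G  (read 1: B→G)
  step 6: G  (read 1: G→G)
  step 7: G  (read 1: G→G)
  step 8: G  (read 1: G→G)
  step 9: G  (read 1: G→G)
  step 10: B  (read 0: G→B)
  step 11: E  (read 0: B→E)

The earliest repeat is at step j = 3: M is in E, which it already visited at step i = 1.
Since M has 7 states, any run of length ≥ 7 visits 7+1 states, so by pigeonhole some state repeats within the first 7 steps — that repeat gives the pumpable loop.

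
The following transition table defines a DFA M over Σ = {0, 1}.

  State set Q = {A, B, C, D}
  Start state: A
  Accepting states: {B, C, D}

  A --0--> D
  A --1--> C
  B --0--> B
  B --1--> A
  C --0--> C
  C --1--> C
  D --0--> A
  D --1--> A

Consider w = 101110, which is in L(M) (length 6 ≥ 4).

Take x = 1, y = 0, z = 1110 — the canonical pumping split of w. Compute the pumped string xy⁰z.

11110

xy⁰z = xz = 1·1110 = 11110.
Reading y = 0 takes M from C back to C, so after x the machine is still in C, and z then leads to the accepting state C. Hence 11110 ∈ L(M).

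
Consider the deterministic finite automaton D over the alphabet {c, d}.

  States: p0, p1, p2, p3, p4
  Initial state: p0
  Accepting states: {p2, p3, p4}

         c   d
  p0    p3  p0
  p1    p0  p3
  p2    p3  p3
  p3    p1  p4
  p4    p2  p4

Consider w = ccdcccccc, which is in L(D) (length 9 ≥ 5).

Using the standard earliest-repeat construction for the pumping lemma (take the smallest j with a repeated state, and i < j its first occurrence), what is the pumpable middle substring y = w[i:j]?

cd

State sequence: p0 -c-> p3 -c-> p1 -d-> p3 -c-> p1 -c-> p0 -c-> p3 -c-> p1 -c-> p0 -c-> p3
First repeat at step 3: p3 was already visited.

So i = 1, j = 3, giving x = w[0:1] = c, y = w[1:3] = cd, z = w[3:9] = cccccc.
Check: |xy| = 3 ≤ 5 and |y| = 2 ≥ 1. Reading y takes D from p3 back to p3, so every xyⁱz is accepted.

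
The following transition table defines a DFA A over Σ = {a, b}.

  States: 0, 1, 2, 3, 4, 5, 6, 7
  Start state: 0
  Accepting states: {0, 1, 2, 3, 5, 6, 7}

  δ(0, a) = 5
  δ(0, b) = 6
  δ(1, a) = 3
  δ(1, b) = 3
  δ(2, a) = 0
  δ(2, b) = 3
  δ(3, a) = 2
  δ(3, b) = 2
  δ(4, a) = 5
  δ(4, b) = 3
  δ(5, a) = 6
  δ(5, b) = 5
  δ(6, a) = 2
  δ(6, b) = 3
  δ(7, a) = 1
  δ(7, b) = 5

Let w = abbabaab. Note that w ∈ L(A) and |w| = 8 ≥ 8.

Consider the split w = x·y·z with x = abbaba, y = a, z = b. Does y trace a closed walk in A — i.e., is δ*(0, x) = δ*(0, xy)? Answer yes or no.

no

State sequence: 0 -a-> 5 -b-> 5 -b-> 5 -a-> 6 -b-> 3 -a-> 2 -a-> 0

After x (step 6): 2. After xy (step 7): 0.
They differ (2 ≠ 0), so y is not a cycle from the state after x; this split is not the one the pumping-lemma construction produces, and pumping y need not keep the string in L(A).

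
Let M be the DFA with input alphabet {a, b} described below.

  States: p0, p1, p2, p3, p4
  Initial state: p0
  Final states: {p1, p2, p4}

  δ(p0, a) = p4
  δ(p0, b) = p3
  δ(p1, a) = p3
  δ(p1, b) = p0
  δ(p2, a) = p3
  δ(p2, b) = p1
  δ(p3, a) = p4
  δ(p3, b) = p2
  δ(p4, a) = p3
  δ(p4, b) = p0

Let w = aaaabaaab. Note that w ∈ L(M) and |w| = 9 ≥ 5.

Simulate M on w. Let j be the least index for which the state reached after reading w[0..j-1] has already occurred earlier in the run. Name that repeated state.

State sequence: p0 -a-> p4 -a-> p3 -a-> p4 -a-> p3 -b-> p2 -a-> p3 -a-> p4 -a-> p3 -b-> p2
First repeat at step 3: p4 was already visited.

The earliest repeat is at step j = 3: M is in p4, which it already visited at step i = 1.
The DFA has 5 states, so the proof of the pumping lemma guarantees a repeated state among the first 5+1 visited; the segment between the two visits is the pumpable y.

p4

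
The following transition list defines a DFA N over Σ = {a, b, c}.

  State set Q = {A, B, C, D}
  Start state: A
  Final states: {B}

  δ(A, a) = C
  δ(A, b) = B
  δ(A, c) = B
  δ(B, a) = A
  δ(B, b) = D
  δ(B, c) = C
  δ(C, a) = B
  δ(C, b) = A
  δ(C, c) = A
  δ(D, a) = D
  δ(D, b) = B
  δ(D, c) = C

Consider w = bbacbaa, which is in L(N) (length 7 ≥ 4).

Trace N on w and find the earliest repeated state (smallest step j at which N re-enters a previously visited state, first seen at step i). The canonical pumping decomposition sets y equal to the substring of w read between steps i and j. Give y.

a

State sequence: A -b-> B -b-> D -a-> D -c-> C -b-> A -a-> C -a-> B
First repeat at step 3: D was already visited.

So i = 2, j = 3, giving x = w[0:2] = bb, y = w[2:3] = a, z = w[3:7] = cbaa.
Check: |xy| = 3 ≤ 4 and |y| = 1 ≥ 1. Reading y takes N from D back to D, so every xyⁱz is accepted.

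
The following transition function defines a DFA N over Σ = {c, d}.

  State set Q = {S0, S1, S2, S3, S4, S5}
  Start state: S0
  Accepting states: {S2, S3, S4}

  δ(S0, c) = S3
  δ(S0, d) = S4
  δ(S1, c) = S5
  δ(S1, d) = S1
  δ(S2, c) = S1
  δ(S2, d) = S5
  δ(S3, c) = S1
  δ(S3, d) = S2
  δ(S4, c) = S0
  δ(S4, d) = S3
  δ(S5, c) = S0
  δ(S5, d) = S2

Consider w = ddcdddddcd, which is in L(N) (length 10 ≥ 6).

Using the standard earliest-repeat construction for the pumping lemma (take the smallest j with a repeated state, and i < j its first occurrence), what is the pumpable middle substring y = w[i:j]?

d

State sequence: S0 -d-> S4 -d-> S3 -c-> S1 -d-> S1 -d-> S1 -d-> S1 -d-> S1 -d-> S1 -c-> S5 -d-> S2
First repeat at step 4: S1 was already visited.

So i = 3, j = 4, giving x = w[0:3] = ddc, y = w[3:4] = d, z = w[4:10] = ddddcd.
Check: |xy| = 4 ≤ 6 and |y| = 1 ≥ 1. Reading y takes N from S1 back to S1, so every xyⁱz is accepted.
With |Q| = 6, pigeonhole forces a state repeat no later than step 6; the substring read between the first and second visits to that state can be pumped.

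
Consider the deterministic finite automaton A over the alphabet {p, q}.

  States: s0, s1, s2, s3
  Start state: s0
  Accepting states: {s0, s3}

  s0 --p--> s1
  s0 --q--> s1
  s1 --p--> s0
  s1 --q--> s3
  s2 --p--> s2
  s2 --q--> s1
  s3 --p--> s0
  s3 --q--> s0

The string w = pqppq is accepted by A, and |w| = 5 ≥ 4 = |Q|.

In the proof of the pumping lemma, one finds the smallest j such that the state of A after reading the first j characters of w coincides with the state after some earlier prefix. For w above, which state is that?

s0

Run of A on w = p q p p q:
  step 0: s0  (start)
  step 1: s1  (read p: s0→s1)
  step 2: s3  (read q: s1→s3)
  step 3: s0  (read p: s3→s0)   ← first repeat (s0 seen earlier)
  step 4: s1  (read p: s0→s1)
  step 5: s3  (read q: s1→s3)

The earliest repeat is at step j = 3: A is in s0, which it already visited at step i = 0.
The DFA has 4 states, so the proof of the pumping lemma guarantees a repeated state among the first 4+1 visited; the segment between the two visits is the pumpable y.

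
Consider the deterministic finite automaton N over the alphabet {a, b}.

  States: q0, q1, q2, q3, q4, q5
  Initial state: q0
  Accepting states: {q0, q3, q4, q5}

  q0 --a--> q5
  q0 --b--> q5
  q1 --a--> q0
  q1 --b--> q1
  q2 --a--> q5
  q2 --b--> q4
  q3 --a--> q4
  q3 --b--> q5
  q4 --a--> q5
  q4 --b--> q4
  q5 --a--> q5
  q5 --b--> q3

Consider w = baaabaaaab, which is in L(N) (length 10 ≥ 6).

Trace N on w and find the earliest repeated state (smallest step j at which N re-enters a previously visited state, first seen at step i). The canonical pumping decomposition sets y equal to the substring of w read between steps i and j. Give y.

Run of N on w = b a a a b a a a a b:
  step 0: q0  (start)
  step 1: q5  (read b: q0→q5)
  step 2: q5  (read a: q5→q5)   ← first repeat (q5 seen earlier)
  step 3: q5  (read a: q5→q5)
  step 4: q5  (read a: q5→q5)
  step 5: q3  (read b: q5→q3)
  step 6: q4  (read a: q3→q4)
  step 7: q5  (read a: q4→q5)
  step 8: q5  (read a: q5→q5)
  step 9: q5  (read a: q5→q5)
  step 10: q3  (read b: q5→q3)

So i = 1, j = 2, giving x = w[0:1] = b, y = w[1:2] = a, z = w[2:10] = aabaaaab.
Check: |xy| = 2 ≤ 6 and |y| = 1 ≥ 1. Reading y takes N from q5 back to q5, so every xyⁱz is accepted.
With |Q| = 6, pigeonhole forces a state repeat no later than step 6; the substring read between the first and second visits to that state can be pumped.

a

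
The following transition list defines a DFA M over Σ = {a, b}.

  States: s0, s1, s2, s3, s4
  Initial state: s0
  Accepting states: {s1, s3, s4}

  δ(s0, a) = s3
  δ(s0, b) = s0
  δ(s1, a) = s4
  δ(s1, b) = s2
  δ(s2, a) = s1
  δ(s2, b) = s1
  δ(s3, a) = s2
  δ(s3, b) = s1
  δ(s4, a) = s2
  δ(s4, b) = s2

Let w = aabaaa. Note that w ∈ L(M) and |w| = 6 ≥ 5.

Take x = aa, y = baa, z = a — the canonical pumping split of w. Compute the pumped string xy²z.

aabaabaaa

xy^2z = aa·baa·baa·a = aabaabaaa.
Reading y = baa takes M from s2 back to s2, so after x·y·y the machine is still in s2, and z then leads to the accepting state s1. Hence aabaabaaa ∈ L(M).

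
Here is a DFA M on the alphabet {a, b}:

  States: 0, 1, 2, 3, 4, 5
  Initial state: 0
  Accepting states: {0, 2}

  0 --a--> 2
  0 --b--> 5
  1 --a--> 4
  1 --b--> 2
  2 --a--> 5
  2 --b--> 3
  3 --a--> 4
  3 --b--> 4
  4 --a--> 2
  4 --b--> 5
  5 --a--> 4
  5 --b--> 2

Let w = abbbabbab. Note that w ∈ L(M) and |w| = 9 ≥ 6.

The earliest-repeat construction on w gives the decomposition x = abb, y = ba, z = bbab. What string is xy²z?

abbbababbab

xy^2z = abb·ba·ba·bbab = abbbababbab.
Reading y = ba takes M from 4 back to 4, so after x·y·y the machine is still in 4, and z then leads to the accepting state 2. Hence abbbababbab ∈ L(M).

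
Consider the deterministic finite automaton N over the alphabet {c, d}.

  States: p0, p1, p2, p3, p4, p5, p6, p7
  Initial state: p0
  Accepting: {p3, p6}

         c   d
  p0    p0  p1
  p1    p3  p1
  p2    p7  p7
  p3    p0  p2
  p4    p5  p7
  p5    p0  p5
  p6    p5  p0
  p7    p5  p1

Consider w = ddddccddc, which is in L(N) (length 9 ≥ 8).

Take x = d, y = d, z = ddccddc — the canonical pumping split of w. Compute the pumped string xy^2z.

xy^2z = d·d·d·ddccddc = dddddccddc.
Reading y = d takes N from p1 back to p1, so after x·y·y the machine is still in p1, and z then leads to the accepting state p3. Hence dddddccddc ∈ L(N).

dddddccddc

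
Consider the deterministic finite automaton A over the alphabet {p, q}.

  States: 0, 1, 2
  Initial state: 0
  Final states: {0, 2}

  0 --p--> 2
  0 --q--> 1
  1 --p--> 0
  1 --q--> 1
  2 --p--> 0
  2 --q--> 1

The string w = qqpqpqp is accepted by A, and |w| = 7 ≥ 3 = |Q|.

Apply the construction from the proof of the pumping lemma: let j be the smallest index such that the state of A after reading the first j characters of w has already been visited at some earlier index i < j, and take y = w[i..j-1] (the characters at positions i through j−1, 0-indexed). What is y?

State sequence: 0 -q-> 1 -q-> 1 -p-> 0 -q-> 1 -p-> 0 -q-> 1 -p-> 0
First repeat at step 2: 1 was already visited.

So i = 1, j = 2, giving x = w[0:1] = q, y = w[1:2] = q, z = w[2:7] = pqpqp.
Check: |xy| = 2 ≤ 3 and |y| = 1 ≥ 1. Reading y takes A from 1 back to 1, so every xyⁱz is accepted.

q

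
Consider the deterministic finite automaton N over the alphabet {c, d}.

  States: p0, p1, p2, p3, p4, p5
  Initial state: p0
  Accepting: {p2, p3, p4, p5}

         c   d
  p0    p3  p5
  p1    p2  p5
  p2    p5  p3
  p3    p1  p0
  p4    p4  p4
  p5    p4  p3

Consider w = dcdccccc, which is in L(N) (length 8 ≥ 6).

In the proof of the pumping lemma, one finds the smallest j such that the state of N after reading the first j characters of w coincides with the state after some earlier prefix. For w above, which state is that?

p4

State sequence: p0 -d-> p5 -c-> p4 -d-> p4 -c-> p4 -c-> p4 -c-> p4 -c-> p4 -c-> p4
First repeat at step 3: p4 was already visited.

The earliest repeat is at step j = 3: N is in p4, which it already visited at step i = 2.
Pumping length from the standard proof: p = 6 (the number of states). The repeated state found above gives |xy| = j ≤ 6 and |y| = j − i ≥ 1.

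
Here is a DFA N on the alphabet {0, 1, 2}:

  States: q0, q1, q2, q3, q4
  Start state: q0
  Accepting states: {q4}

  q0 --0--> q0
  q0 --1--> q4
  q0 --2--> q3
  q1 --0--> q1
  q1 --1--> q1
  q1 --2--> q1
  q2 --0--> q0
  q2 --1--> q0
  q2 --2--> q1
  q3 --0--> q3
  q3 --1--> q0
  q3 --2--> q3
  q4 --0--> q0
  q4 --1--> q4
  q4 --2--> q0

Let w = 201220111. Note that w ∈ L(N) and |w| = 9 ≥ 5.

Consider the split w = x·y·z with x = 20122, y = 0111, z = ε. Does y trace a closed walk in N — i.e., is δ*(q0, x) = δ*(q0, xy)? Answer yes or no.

no

State sequence: q0 -2-> q3 -0-> q3 -1-> q0 -2-> q3 -2-> q3 -0-> q3 -1-> q0 -1-> q4 -1-> q4

After x (step 5): q3. After xy (step 9): q4.
They differ (q3 ≠ q4), so y is not a cycle from the state after x; this split is not the one the pumping-lemma construction produces, and pumping y need not keep the string in L(N).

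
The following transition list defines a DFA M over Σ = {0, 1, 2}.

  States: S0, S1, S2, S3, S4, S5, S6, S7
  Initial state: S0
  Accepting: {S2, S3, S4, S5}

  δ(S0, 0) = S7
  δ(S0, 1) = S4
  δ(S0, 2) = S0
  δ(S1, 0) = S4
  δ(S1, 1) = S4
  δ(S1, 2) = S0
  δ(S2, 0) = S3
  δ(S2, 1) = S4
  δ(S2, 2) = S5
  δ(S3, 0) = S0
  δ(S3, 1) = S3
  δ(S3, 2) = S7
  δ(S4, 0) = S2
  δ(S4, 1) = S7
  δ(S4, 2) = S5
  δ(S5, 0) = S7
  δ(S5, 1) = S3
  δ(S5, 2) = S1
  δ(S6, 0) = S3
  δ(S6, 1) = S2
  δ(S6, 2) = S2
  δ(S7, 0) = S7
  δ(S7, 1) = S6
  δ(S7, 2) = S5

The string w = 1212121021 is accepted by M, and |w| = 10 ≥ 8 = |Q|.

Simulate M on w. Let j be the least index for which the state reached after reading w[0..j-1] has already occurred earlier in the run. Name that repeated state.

S4

Run of M on w = 1 2 1 2 1 2 1 0 2 1:
  step 0: S0  (start)
  step 1: S4  (read 1: S0→S4)
  step 2: S5  (read 2: S4→S5)
  step 3: S3  (read 1: S5→S3)
  step 4: S7  (read 2: S3→S7)
  step 5: S6  (read 1: S7→S6)
  step 6: S2  (read 2: S6→S2)
  step 7: S4  (read 1: S2→S4)   ← first repeat (S4 seen earlier)
  step 8: S2  (read 0: S4→S2)
  step 9: S5  (read 2: S2→S5)
  step 10: S3  (read 1: S5→S3)

The earliest repeat is at step j = 7: M is in S4, which it already visited at step i = 1.
The DFA has 8 states, so the proof of the pumping lemma guarantees a repeated state among the first 8+1 visited; the segment between the two visits is the pumpable y.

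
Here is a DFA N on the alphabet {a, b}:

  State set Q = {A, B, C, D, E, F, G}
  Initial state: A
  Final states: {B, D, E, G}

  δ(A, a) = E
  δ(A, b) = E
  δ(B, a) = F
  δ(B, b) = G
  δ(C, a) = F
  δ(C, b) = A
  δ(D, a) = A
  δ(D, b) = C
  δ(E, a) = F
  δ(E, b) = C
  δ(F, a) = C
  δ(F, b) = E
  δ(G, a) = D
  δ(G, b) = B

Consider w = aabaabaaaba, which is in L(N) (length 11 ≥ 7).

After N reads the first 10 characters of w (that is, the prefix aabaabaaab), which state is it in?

A

Run of N on the first 10 characters of w = a a b a a b a a a b:
  step 0: A  (start)
  step 1: E  (read a: A→E)
  step 2: F  (read a: E→F)
  step 3: E  (read b: F→E)
  step 4: F  (read a: E→F)
  step 5: C  (read a: F→C)
  step 6: A  (read b: C→A)
  step 7: E  (read a: A→E)
  step 8: F  (read a: E→F)
  step 9: C  (read a: F→C)
  step 10: A  (read b: C→A)

After reading 10 characters, N is in state A.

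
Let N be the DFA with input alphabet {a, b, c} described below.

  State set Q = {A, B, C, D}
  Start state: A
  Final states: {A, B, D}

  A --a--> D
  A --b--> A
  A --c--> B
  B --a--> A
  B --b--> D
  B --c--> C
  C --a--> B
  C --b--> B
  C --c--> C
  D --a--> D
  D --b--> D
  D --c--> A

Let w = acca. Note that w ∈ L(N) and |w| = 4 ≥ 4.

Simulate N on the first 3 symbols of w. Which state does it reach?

B

State sequence: A -a-> D -c-> A -c-> B

After reading 3 characters, N is in state B.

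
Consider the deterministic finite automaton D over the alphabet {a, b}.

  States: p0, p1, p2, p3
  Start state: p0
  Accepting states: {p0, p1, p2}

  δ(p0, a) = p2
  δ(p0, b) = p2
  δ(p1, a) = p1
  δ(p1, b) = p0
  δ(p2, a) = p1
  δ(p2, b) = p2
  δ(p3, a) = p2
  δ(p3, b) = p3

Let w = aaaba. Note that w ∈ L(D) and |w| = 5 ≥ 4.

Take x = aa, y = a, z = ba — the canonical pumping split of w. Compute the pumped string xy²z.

aaaaba

xy^2z = aa·a·a·ba = aaaaba.
Reading y = a takes D from p1 back to p1, so after x·y·y the machine is still in p1, and z then leads to the accepting state p2. Hence aaaaba ∈ L(D).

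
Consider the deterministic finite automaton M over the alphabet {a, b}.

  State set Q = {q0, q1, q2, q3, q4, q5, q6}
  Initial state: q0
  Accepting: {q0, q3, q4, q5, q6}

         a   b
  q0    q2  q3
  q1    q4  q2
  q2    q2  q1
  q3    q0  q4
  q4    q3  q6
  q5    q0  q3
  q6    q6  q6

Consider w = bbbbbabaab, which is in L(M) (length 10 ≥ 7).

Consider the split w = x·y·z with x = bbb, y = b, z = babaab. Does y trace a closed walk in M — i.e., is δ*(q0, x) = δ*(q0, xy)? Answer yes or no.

State sequence: q0 -b-> q3 -b-> q4 -b-> q6 -b-> q6

After x (step 3): q6. After xy (step 4): q6.
They match, so y = b drives M around a cycle from q6 back to itself; pumping y any number of times keeps M in q6 before reading z, and xyⁱz ∈ L(M) for every i ≥ 0.

yes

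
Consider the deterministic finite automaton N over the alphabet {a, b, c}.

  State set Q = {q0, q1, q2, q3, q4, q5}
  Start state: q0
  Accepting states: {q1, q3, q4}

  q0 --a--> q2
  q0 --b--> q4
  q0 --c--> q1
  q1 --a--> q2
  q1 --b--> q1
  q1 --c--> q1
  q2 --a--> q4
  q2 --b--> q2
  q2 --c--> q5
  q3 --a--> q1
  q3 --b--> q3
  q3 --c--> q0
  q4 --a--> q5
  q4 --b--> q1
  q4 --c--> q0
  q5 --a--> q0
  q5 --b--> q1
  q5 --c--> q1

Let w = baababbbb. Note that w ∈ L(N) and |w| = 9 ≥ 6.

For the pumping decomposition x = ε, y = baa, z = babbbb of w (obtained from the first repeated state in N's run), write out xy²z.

baabaababbbb

xy^2z = ε·baa·baa·babbbb = baabaababbbb.
Reading y = baa takes N from q0 back to q0, so after x·y·y the machine is still in q0, and z then leads to the accepting state q1. Hence baabaababbbb ∈ L(N).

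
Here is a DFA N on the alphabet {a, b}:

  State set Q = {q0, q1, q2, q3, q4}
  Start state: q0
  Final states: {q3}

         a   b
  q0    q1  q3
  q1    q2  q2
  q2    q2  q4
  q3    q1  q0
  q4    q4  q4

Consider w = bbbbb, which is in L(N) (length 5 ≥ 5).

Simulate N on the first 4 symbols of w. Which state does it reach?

State sequence: q0 -b-> q3 -b-> q0 -b-> q3 -b-> q0

After reading 4 characters, N is in state q0.
(This kind of state-tracing is the core of the pumping-lemma construction: with 5 states, pigeonhole forces a repeat within the first 5 steps.)

q0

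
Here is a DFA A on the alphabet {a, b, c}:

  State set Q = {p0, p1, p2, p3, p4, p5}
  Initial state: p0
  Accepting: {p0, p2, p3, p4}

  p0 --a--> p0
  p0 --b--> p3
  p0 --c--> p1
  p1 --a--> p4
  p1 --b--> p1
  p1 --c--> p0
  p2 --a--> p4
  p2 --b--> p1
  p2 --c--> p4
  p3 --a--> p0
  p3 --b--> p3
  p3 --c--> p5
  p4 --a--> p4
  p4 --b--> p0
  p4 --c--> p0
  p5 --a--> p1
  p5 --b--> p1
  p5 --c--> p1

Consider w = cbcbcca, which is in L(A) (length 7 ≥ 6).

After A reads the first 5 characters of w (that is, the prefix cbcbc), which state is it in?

State sequence: p0 -c-> p1 -b-> p1 -c-> p0 -b-> p3 -c-> p5

After reading 5 characters, A is in state p5.
(This kind of state-tracing is the core of the pumping-lemma construction: with 6 states, pigeonhole forces a repeat within the first 6 steps.)

p5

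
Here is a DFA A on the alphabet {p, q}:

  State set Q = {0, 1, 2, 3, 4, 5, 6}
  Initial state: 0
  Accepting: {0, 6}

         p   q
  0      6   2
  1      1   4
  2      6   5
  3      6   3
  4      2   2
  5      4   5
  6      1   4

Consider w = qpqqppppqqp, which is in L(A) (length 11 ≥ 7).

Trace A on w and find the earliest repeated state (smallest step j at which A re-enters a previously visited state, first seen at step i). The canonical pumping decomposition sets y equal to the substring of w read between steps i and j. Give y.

State sequence: 0 -q-> 2 -p-> 6 -q-> 4 -q-> 2 -p-> 6 -p-> 1 -p-> 1 -p-> 1 -q-> 4 -q-> 2 -p-> 6
First repeat at step 4: 2 was already visited.

So i = 1, j = 4, giving x = w[0:1] = q, y = w[1:4] = pqq, z = w[4:11] = ppppqqp.
Check: |xy| = 4 ≤ 7 and |y| = 3 ≥ 1. Reading y takes A from 2 back to 2, so every xyⁱz is accepted.
With |Q| = 7, pigeonhole forces a state repeat no later than step 7; the substring read between the first and second visits to that state can be pumped.

pqq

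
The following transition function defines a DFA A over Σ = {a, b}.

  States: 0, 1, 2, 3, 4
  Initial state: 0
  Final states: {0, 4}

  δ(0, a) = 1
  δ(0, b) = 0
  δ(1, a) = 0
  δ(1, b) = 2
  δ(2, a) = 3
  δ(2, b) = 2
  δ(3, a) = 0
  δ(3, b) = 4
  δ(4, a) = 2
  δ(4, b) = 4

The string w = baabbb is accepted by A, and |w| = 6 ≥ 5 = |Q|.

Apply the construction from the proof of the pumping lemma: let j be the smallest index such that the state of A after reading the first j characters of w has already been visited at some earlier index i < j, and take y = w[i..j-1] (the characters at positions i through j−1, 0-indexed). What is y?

Run of A on w = b a a b b b:
  step 0: 0  (start)
  step 1: 0  (read b: 0→0)   ← first repeat (0 seen earlier)
  step 2: 1  (read a: 0→1)
  step 3: 0  (read a: 1→0)
  step 4: 0  (read b: 0→0)
  step 5: 0  (read b: 0→0)
  step 6: 0  (read b: 0→0)

So i = 0, j = 1, giving x = w[0:0] = ε, y = w[0:1] = b, z = w[1:6] = aabbb.
Check: |xy| = 1 ≤ 5 and |y| = 1 ≥ 1. Reading y takes A from 0 back to 0, so every xyⁱz is accepted.
Since A has 5 states, any run of length ≥ 5 visits 5+1 states, so by pigeonhole some state repeats within the first 5 steps — that repeat gives the pumpable loop.

b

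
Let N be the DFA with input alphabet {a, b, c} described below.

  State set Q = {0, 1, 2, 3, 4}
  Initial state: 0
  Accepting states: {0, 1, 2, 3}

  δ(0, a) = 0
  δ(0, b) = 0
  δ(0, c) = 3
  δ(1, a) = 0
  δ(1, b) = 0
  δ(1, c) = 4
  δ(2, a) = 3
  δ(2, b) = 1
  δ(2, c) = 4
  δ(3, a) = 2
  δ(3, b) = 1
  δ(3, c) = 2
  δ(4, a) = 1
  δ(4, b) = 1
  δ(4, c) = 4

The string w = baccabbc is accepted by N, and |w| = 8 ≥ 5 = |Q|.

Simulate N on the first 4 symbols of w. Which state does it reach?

Run of N on the first 4 characters of w = b a c c:
  step 0: 0  (start)
  step 1: 0  (read b: 0→0)
  step 2: 0  (read a: 0→0)
  step 3: 3  (read c: 0→3)
  step 4: 2  (read c: 3→2)

After reading 4 characters, N is in state 2.
(This kind of state-tracing is the core of the pumping-lemma construction: with 5 states, pigeonhole forces a repeat within the first 5 steps.)

2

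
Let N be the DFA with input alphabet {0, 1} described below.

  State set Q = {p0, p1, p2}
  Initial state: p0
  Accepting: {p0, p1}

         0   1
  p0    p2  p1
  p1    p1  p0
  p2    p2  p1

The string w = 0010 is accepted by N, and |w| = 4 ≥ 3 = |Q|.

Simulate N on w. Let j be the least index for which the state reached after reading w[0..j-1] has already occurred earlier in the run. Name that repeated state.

Run of N on w = 0 0 1 0:
  step 0: p0  (start)
  step 1: p2  (read 0: p0→p2)
  step 2: p2  (read 0: p2→p2)   ← first repeat (p2 seen earlier)
  step 3: p1  (read 1: p2→p1)
  step 4: p1  (read 0: p1→p1)

The earliest repeat is at step j = 2: N is in p2, which it already visited at step i = 1.

p2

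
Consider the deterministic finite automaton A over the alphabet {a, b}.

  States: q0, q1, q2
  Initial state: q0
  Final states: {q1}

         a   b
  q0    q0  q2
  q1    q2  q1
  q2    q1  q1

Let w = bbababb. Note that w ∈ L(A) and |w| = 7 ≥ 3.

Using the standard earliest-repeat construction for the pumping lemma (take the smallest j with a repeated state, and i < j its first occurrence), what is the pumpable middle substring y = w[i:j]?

Run of A on w = b b a b a b b:
  step 0: q0  (start)
  step 1: q2  (read b: q0→q2)
  step 2: q1  (read b: q2→q1)
  step 3: q2  (read a: q1→q2)   ← first repeat (q2 seen earlier)
  step 4: q1  (read b: q2→q1)
  step 5: q2  (read a: q1→q2)
  step 6: q1  (read b: q2→q1)
  step 7: q1  (read b: q1→q1)

So i = 1, j = 3, giving x = w[0:1] = b, y = w[1:3] = ba, z = w[3:7] = babb.
Check: |xy| = 3 ≤ 3 and |y| = 2 ≥ 1. Reading y takes A from q2 back to q2, so every xyⁱz is accepted.
The DFA has 3 states, so the proof of the pumping lemma guarantees a repeated state among the first 3+1 visited; the segment between the two visits is the pumpable y.

ba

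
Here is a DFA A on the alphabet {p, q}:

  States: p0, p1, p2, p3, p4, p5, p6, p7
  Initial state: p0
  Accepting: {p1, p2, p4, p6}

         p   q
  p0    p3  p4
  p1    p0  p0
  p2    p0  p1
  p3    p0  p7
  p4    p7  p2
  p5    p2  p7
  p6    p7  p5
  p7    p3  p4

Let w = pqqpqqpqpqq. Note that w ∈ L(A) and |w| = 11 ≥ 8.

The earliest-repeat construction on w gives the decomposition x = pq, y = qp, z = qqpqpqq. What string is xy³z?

pqqpqpqpqqpqpqq

xy^3z = pq·qp·qp·qp·qqpqpqq = pqqpqpqpqqpqpqq.
Reading y = qp takes A from p7 back to p7, so after x·y·y·y the machine is still in p7, and z then leads to the accepting state p2. Hence pqqpqpqpqqpqpqq ∈ L(A).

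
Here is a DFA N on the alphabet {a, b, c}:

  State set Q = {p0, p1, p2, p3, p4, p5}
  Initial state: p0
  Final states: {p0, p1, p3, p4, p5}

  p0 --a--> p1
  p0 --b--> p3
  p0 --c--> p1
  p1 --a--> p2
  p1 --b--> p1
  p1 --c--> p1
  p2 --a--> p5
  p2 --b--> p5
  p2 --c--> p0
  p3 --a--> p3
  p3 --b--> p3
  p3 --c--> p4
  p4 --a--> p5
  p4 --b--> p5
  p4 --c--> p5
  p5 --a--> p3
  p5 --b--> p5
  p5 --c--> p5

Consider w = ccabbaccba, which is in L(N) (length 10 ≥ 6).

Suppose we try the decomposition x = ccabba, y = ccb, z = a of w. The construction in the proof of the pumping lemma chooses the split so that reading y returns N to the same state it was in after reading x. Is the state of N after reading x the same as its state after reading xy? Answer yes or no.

State sequence: p0 -c-> p1 -c-> p1 -a-> p2 -b-> p5 -b-> p5 -a-> p3 -c-> p4 -c-> p5 -b-> p5

After x (step 6): p3. After xy (step 9): p5.
They differ (p3 ≠ p5), so y is not a cycle from the state after x; this split is not the one the pumping-lemma construction produces, and pumping y need not keep the string in L(N).

no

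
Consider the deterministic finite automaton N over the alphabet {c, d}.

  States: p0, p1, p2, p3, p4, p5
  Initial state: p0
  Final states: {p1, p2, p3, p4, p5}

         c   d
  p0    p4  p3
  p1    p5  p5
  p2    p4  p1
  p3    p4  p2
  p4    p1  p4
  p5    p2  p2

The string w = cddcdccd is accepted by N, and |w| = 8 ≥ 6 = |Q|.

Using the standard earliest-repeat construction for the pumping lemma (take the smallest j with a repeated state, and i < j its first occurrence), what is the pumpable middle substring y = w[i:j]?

State sequence: p0 -c-> p4 -d-> p4 -d-> p4 -c-> p1 -d-> p5 -c-> p2 -c-> p4 -d-> p4
First repeat at step 2: p4 was already visited.

So i = 1, j = 2, giving x = w[0:1] = c, y = w[1:2] = d, z = w[2:8] = dcdccd.
Check: |xy| = 2 ≤ 6 and |y| = 1 ≥ 1. Reading y takes N from p4 back to p4, so every xyⁱz is accepted.
Pumping length from the standard proof: p = 6 (the number of states). The repeated state found above gives |xy| = j ≤ 6 and |y| = j − i ≥ 1.

d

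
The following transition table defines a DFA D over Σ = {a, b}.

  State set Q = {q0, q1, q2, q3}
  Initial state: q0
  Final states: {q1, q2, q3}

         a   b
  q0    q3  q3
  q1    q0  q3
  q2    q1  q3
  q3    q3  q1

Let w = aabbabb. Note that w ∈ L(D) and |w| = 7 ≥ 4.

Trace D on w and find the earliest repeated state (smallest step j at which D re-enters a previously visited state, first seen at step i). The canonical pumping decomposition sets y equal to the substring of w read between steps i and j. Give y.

a

State sequence: q0 -a-> q3 -a-> q3 -b-> q1 -b-> q3 -a-> q3 -b-> q1 -b-> q3
First repeat at step 2: q3 was already visited.

So i = 1, j = 2, giving x = w[0:1] = a, y = w[1:2] = a, z = w[2:7] = bbabb.
Check: |xy| = 2 ≤ 4 and |y| = 1 ≥ 1. Reading y takes D from q3 back to q3, so every xyⁱz is accepted.
Pumping length from the standard proof: p = 4 (the number of states). The repeated state found above gives |xy| = j ≤ 4 and |y| = j − i ≥ 1.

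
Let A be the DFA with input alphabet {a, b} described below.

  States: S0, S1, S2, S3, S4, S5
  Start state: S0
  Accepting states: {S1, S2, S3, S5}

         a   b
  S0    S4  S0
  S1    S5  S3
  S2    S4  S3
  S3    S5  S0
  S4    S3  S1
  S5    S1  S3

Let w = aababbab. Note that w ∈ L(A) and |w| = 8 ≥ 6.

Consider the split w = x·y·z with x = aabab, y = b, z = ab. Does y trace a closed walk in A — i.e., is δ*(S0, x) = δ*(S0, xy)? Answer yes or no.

Run of A on the first 6 characters of w = a a b a b b:
  step 0: S0  (start)
  step 1: S4  (read a: S0→S4)
  step 2: S3  (read a: S4→S3)
  step 3: S0  (read b: S3→S0)
  step 4: S4  (read a: S0→S4)
  step 5: S1  (read b: S4→S1)
  step 6: S3  (read b: S1→S3)

After x (step 5): S1. After xy (step 6): S3.
They differ (S1 ≠ S3), so y is not a cycle from the state after x; this split is not the one the pumping-lemma construction produces, and pumping y need not keep the string in L(A).

no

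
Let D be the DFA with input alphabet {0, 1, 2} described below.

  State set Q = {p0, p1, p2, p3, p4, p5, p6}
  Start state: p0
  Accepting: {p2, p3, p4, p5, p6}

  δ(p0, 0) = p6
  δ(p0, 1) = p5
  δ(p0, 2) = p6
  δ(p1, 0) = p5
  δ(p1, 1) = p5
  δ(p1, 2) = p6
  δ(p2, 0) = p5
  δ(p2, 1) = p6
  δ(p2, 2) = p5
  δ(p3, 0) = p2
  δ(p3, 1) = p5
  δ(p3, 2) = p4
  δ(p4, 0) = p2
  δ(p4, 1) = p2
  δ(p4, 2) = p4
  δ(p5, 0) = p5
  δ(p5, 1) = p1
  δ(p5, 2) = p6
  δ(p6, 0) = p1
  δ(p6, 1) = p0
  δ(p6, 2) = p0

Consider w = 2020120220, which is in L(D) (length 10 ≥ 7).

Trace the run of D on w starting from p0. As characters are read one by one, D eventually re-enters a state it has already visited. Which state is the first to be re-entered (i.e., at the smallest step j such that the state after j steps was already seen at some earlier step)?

p6

State sequence: p0 -2-> p6 -0-> p1 -2-> p6 -0-> p1 -1-> p5 -2-> p6 -0-> p1 -2-> p6 -2-> p0 -0-> p6
First repeat at step 3: p6 was already visited.

The earliest repeat is at step j = 3: D is in p6, which it already visited at step i = 1.
The DFA has 7 states, so the proof of the pumping lemma guarantees a repeated state among the first 7+1 visited; the segment between the two visits is the pumpable y.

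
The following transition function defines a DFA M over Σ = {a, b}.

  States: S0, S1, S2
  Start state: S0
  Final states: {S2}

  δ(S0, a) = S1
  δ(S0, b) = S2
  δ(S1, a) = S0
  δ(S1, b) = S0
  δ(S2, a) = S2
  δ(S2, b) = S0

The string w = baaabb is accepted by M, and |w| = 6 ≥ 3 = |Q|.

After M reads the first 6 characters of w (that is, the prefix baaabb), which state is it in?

Run of M on the first 6 characters of w = b a a a b b:
  step 0: S0  (start)
  step 1: S2  (read b: S0→S2)
  step 2: S2  (read a: S2→S2)
  step 3: S2  (read a: S2→S2)
  step 4: S2  (read a: S2→S2)
  step 5: S0  (read b: S2→S0)
  step 6: S2  (read b: S0→S2)

After reading 6 characters, M is in state S2.

S2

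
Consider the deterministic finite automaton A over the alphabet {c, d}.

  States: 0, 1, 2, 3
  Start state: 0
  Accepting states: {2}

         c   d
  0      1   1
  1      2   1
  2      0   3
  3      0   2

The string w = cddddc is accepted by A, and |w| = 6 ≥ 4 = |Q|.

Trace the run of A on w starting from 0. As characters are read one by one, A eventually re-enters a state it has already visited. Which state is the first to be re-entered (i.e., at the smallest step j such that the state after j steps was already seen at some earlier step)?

State sequence: 0 -c-> 1 -d-> 1 -d-> 1 -d-> 1 -d-> 1 -c-> 2
First repeat at step 2: 1 was already visited.

The earliest repeat is at step j = 2: A is in 1, which it already visited at step i = 1.
Since A has 4 states, any run of length ≥ 4 visits 4+1 states, so by pigeonhole some state repeats within the first 4 steps — that repeat gives the pumpable loop.

1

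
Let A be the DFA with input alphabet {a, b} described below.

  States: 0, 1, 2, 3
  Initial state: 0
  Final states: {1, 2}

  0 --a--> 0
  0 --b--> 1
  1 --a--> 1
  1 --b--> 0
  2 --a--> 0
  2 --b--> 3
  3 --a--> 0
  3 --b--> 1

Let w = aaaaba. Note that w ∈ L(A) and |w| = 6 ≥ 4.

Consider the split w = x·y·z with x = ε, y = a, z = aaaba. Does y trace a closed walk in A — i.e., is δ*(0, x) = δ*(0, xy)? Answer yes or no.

yes

State sequence: 0 -a-> 0

After x (step 0): 0. After xy (step 1): 0.
They match, so y = a drives A around a cycle from 0 back to itself; pumping y any number of times keeps A in 0 before reading z, and xyⁱz ∈ L(A) for every i ≥ 0.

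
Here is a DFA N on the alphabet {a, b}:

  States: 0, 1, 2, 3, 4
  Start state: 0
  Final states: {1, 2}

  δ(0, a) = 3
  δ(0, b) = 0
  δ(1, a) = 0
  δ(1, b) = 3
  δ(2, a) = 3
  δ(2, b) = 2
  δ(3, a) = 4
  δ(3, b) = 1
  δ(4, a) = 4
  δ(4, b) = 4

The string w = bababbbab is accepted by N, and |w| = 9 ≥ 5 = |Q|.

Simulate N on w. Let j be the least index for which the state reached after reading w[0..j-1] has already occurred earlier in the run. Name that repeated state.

0

State sequence: 0 -b-> 0 -a-> 3 -b-> 1 -a-> 0 -b-> 0 -b-> 0 -b-> 0 -a-> 3 -b-> 1
First repeat at step 1: 0 was already visited.

The earliest repeat is at step j = 1: N is in 0, which it already visited at step i = 0.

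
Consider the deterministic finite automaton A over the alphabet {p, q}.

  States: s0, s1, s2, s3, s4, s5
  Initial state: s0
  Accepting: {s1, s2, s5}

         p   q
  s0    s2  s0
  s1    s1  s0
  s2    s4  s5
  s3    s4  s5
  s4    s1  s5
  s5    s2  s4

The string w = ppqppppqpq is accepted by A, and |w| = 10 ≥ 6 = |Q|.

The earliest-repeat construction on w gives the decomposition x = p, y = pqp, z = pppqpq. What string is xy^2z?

xy^2z = p·pqp·pqp·pppqpq = ppqppqppppqpq.
Reading y = pqp takes A from s2 back to s2, so after x·y·y the machine is still in s2, and z then leads to the accepting state s5. Hence ppqppqppppqpq ∈ L(A).

ppqppqppppqpq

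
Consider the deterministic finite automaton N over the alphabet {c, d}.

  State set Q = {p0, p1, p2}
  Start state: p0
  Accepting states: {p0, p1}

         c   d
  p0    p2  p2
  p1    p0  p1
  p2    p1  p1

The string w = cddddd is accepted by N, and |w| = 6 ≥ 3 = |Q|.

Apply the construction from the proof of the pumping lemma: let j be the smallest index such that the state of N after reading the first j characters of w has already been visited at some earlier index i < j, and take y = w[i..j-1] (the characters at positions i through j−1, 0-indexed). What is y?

State sequence: p0 -c-> p2 -d-> p1 -d-> p1 -d-> p1 -d-> p1 -d-> p1
First repeat at step 3: p1 was already visited.

So i = 2, j = 3, giving x = w[0:2] = cd, y = w[2:3] = d, z = w[3:6] = ddd.
Check: |xy| = 3 ≤ 3 and |y| = 1 ≥ 1. Reading y takes N from p1 back to p1, so every xyⁱz is accepted.

d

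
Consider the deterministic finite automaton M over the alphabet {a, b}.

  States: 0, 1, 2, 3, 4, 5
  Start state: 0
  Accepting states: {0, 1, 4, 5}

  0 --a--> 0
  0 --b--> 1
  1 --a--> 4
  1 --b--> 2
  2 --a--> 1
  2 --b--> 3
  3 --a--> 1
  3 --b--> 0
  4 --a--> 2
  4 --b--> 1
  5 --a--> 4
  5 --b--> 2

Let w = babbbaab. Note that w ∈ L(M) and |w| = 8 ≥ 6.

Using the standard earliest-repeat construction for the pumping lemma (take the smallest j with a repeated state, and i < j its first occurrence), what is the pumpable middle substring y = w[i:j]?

Run of M on w = b a b b b a a b:
  step 0: 0  (start)
  step 1: 1  (read b: 0→1)
  step 2: 4  (read a: 1→4)
  step 3: 1  (read b: 4→1)   ← first repeat (1 seen earlier)
  step 4: 2  (read b: 1→2)
  step 5: 3  (read b: 2→3)
  step 6: 1  (read a: 3→1)
  step 7: 4  (read a: 1→4)
  step 8: 1  (read b: 4→1)

So i = 1, j = 3, giving x = w[0:1] = b, y = w[1:3] = ab, z = w[3:8] = bbaab.
Check: |xy| = 3 ≤ 6 and |y| = 2 ≥ 1. Reading y takes M from 1 back to 1, so every xyⁱz is accepted.

ab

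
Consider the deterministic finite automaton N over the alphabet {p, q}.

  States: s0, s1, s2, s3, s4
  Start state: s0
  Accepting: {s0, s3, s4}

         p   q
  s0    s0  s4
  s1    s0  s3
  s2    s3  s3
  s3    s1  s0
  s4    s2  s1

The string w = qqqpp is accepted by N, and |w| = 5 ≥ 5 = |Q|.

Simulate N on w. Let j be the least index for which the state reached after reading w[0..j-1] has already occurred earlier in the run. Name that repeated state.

State sequence: s0 -q-> s4 -q-> s1 -q-> s3 -p-> s1 -p-> s0
First repeat at step 4: s1 was already visited.

The earliest repeat is at step j = 4: N is in s1, which it already visited at step i = 2.
The DFA has 5 states, so the proof of the pumping lemma guarantees a repeated state among the first 5+1 visited; the segment between the two visits is the pumpable y.

s1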